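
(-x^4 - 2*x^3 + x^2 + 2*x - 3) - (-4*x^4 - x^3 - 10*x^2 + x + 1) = 3*x^4 - x^3 + 11*x^2 + x - 4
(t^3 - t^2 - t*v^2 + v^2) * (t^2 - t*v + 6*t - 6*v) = t^5 - t^4*v + 5*t^4 - t^3*v^2 - 5*t^3*v - 6*t^3 + t^2*v^3 - 5*t^2*v^2 + 6*t^2*v + 5*t*v^3 + 6*t*v^2 - 6*v^3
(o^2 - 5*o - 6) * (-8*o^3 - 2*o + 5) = -8*o^5 + 40*o^4 + 46*o^3 + 15*o^2 - 13*o - 30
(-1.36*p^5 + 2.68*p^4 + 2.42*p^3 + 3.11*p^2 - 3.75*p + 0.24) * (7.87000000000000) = -10.7032*p^5 + 21.0916*p^4 + 19.0454*p^3 + 24.4757*p^2 - 29.5125*p + 1.8888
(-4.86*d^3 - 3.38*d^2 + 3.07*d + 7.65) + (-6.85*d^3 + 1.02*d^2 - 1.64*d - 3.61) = -11.71*d^3 - 2.36*d^2 + 1.43*d + 4.04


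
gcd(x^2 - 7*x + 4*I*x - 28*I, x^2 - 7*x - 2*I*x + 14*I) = x - 7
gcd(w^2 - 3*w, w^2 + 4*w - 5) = 1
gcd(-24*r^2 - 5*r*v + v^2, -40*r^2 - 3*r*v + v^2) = 8*r - v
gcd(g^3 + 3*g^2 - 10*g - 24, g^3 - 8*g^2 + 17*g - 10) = 1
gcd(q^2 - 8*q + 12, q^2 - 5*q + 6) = q - 2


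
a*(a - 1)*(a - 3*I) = a^3 - a^2 - 3*I*a^2 + 3*I*a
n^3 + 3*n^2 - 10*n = n*(n - 2)*(n + 5)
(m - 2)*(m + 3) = m^2 + m - 6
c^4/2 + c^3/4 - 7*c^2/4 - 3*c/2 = c*(c/2 + 1/2)*(c - 2)*(c + 3/2)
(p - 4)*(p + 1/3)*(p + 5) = p^3 + 4*p^2/3 - 59*p/3 - 20/3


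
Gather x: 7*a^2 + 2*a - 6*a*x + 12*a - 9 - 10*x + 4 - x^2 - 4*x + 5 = 7*a^2 + 14*a - x^2 + x*(-6*a - 14)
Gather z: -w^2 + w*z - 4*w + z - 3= -w^2 - 4*w + z*(w + 1) - 3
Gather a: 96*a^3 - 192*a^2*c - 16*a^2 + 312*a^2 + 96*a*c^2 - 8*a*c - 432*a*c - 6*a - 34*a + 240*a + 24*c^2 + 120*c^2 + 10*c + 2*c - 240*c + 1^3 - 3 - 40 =96*a^3 + a^2*(296 - 192*c) + a*(96*c^2 - 440*c + 200) + 144*c^2 - 228*c - 42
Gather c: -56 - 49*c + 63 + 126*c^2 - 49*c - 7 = 126*c^2 - 98*c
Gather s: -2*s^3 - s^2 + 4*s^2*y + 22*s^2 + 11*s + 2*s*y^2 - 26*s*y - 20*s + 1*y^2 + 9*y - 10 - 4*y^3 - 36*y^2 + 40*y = -2*s^3 + s^2*(4*y + 21) + s*(2*y^2 - 26*y - 9) - 4*y^3 - 35*y^2 + 49*y - 10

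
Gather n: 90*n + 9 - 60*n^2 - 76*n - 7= -60*n^2 + 14*n + 2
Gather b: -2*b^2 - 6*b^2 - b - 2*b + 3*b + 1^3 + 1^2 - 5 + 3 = -8*b^2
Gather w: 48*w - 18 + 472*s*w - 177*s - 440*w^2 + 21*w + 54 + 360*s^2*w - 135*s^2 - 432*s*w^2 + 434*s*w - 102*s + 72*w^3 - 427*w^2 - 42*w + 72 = -135*s^2 - 279*s + 72*w^3 + w^2*(-432*s - 867) + w*(360*s^2 + 906*s + 27) + 108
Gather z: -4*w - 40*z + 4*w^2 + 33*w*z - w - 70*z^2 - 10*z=4*w^2 - 5*w - 70*z^2 + z*(33*w - 50)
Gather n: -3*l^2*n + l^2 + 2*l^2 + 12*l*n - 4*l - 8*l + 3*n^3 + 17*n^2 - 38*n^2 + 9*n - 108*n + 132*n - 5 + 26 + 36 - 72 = 3*l^2 - 12*l + 3*n^3 - 21*n^2 + n*(-3*l^2 + 12*l + 33) - 15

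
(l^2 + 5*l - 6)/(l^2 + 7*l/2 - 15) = 2*(l - 1)/(2*l - 5)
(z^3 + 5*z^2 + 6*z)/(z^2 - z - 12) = z*(z + 2)/(z - 4)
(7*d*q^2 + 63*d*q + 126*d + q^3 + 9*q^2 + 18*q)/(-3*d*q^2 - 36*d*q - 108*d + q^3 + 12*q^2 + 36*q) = (7*d*q + 21*d + q^2 + 3*q)/(-3*d*q - 18*d + q^2 + 6*q)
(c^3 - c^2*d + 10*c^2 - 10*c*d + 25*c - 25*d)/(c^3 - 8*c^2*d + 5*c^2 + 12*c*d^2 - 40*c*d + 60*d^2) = (c^2 - c*d + 5*c - 5*d)/(c^2 - 8*c*d + 12*d^2)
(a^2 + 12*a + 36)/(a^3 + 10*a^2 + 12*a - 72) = 1/(a - 2)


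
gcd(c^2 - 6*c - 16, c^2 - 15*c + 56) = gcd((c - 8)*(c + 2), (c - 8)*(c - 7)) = c - 8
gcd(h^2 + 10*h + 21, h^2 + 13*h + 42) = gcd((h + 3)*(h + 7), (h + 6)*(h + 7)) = h + 7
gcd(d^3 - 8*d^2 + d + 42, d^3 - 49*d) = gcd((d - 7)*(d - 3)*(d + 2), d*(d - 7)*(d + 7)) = d - 7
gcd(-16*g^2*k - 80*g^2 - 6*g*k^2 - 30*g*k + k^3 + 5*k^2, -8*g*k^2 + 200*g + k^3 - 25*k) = 8*g*k + 40*g - k^2 - 5*k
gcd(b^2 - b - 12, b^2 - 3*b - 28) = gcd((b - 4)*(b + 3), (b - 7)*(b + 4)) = 1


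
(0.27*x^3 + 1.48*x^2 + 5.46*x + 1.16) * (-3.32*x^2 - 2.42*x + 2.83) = -0.8964*x^5 - 5.567*x^4 - 20.9447*x^3 - 12.876*x^2 + 12.6446*x + 3.2828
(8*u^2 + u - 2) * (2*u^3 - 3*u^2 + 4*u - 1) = 16*u^5 - 22*u^4 + 25*u^3 + 2*u^2 - 9*u + 2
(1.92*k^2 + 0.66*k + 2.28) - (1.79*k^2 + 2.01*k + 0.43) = 0.13*k^2 - 1.35*k + 1.85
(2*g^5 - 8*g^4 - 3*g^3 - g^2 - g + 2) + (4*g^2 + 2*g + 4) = 2*g^5 - 8*g^4 - 3*g^3 + 3*g^2 + g + 6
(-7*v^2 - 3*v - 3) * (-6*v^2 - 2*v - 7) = 42*v^4 + 32*v^3 + 73*v^2 + 27*v + 21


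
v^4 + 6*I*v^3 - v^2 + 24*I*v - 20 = (v - 2*I)*(v + I)*(v + 2*I)*(v + 5*I)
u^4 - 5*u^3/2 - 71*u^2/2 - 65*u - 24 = (u - 8)*(u + 1/2)*(u + 2)*(u + 3)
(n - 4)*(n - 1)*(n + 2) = n^3 - 3*n^2 - 6*n + 8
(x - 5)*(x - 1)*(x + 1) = x^3 - 5*x^2 - x + 5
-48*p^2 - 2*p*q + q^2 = (-8*p + q)*(6*p + q)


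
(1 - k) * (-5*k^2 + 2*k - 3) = 5*k^3 - 7*k^2 + 5*k - 3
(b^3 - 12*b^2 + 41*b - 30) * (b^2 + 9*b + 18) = b^5 - 3*b^4 - 49*b^3 + 123*b^2 + 468*b - 540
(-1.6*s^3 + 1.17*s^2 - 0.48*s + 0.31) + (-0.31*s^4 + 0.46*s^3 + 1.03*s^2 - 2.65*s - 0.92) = -0.31*s^4 - 1.14*s^3 + 2.2*s^2 - 3.13*s - 0.61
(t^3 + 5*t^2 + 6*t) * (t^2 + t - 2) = t^5 + 6*t^4 + 9*t^3 - 4*t^2 - 12*t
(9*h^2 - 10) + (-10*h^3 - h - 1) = -10*h^3 + 9*h^2 - h - 11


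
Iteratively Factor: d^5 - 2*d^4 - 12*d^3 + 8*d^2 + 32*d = (d + 2)*(d^4 - 4*d^3 - 4*d^2 + 16*d) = (d - 2)*(d + 2)*(d^3 - 2*d^2 - 8*d) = d*(d - 2)*(d + 2)*(d^2 - 2*d - 8) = d*(d - 4)*(d - 2)*(d + 2)*(d + 2)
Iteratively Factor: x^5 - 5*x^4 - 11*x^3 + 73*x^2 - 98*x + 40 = (x - 1)*(x^4 - 4*x^3 - 15*x^2 + 58*x - 40) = (x - 1)^2*(x^3 - 3*x^2 - 18*x + 40) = (x - 2)*(x - 1)^2*(x^2 - x - 20) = (x - 2)*(x - 1)^2*(x + 4)*(x - 5)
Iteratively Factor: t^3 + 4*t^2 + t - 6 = (t + 2)*(t^2 + 2*t - 3) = (t - 1)*(t + 2)*(t + 3)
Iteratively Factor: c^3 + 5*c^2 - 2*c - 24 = (c + 3)*(c^2 + 2*c - 8) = (c + 3)*(c + 4)*(c - 2)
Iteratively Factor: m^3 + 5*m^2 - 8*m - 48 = (m + 4)*(m^2 + m - 12) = (m - 3)*(m + 4)*(m + 4)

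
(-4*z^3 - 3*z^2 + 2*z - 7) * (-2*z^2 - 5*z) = 8*z^5 + 26*z^4 + 11*z^3 + 4*z^2 + 35*z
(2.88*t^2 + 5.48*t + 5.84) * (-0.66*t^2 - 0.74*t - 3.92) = -1.9008*t^4 - 5.748*t^3 - 19.1992*t^2 - 25.8032*t - 22.8928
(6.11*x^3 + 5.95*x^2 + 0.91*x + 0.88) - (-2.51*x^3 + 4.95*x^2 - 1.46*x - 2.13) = 8.62*x^3 + 1.0*x^2 + 2.37*x + 3.01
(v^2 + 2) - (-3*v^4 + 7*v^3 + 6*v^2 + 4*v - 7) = 3*v^4 - 7*v^3 - 5*v^2 - 4*v + 9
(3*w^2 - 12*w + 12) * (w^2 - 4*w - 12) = 3*w^4 - 24*w^3 + 24*w^2 + 96*w - 144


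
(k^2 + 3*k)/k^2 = (k + 3)/k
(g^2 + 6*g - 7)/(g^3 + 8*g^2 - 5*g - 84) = (g - 1)/(g^2 + g - 12)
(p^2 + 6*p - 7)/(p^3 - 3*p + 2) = (p + 7)/(p^2 + p - 2)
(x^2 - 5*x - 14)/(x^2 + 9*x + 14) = (x - 7)/(x + 7)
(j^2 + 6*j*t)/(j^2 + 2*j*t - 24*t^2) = j/(j - 4*t)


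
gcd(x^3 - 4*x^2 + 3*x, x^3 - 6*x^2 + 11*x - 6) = x^2 - 4*x + 3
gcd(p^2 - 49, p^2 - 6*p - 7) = p - 7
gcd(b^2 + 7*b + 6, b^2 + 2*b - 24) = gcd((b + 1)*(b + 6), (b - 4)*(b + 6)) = b + 6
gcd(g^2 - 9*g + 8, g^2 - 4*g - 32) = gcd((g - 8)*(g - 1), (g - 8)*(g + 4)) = g - 8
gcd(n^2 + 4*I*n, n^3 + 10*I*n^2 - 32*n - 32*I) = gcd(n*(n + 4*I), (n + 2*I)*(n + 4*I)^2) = n + 4*I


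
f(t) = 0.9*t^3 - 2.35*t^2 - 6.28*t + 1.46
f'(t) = 2.7*t^2 - 4.7*t - 6.28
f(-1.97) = -2.17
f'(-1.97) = 13.46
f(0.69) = -3.70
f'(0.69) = -8.24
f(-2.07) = -3.59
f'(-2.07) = 15.02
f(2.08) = -13.67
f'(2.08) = -4.37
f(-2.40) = -9.45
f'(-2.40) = 20.55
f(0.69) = -3.70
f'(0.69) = -8.24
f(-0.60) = 4.19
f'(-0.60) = -2.49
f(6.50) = 108.52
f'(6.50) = 77.24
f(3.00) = -14.23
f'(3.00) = 3.92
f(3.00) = -14.23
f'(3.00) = 3.92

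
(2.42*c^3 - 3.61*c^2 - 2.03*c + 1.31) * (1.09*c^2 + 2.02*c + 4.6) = 2.6378*c^5 + 0.9535*c^4 + 1.6271*c^3 - 19.2787*c^2 - 6.6918*c + 6.026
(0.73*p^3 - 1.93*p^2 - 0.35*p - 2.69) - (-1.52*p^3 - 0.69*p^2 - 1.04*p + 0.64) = 2.25*p^3 - 1.24*p^2 + 0.69*p - 3.33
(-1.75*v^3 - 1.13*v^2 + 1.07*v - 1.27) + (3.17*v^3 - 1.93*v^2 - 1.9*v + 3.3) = 1.42*v^3 - 3.06*v^2 - 0.83*v + 2.03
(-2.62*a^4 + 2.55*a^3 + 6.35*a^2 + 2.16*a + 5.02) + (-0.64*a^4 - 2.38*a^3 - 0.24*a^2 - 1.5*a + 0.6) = -3.26*a^4 + 0.17*a^3 + 6.11*a^2 + 0.66*a + 5.62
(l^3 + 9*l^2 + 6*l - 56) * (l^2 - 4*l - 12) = l^5 + 5*l^4 - 42*l^3 - 188*l^2 + 152*l + 672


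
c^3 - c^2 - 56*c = c*(c - 8)*(c + 7)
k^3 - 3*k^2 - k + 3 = (k - 3)*(k - 1)*(k + 1)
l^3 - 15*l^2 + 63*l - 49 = (l - 7)^2*(l - 1)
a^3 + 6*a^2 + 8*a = a*(a + 2)*(a + 4)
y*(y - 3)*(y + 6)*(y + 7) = y^4 + 10*y^3 + 3*y^2 - 126*y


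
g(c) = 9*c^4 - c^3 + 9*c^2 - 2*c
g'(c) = 36*c^3 - 3*c^2 + 18*c - 2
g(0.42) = 0.95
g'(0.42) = 7.70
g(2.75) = 556.49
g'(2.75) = 773.50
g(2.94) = 718.91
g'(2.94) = 939.83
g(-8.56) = 49624.99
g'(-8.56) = -22955.89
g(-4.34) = 3452.97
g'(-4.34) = -3079.50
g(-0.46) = 3.32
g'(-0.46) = -14.42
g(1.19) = 26.73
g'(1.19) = 75.84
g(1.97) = 158.90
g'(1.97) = 297.05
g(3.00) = 777.00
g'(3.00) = 997.00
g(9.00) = 59031.00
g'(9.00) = 26161.00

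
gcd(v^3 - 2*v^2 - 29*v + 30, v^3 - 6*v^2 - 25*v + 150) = v^2 - v - 30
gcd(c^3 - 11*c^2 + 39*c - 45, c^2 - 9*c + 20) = c - 5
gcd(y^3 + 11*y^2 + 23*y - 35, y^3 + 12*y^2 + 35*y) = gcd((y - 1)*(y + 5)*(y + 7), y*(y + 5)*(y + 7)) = y^2 + 12*y + 35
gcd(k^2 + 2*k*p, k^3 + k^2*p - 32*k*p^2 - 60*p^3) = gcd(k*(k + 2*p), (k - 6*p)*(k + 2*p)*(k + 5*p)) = k + 2*p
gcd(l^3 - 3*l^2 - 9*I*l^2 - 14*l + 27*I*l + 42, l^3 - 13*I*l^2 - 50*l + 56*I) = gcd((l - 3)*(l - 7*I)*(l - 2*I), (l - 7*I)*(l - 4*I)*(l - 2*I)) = l^2 - 9*I*l - 14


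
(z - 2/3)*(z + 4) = z^2 + 10*z/3 - 8/3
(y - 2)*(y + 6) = y^2 + 4*y - 12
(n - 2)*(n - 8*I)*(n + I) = n^3 - 2*n^2 - 7*I*n^2 + 8*n + 14*I*n - 16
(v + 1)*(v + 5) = v^2 + 6*v + 5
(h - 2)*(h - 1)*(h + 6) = h^3 + 3*h^2 - 16*h + 12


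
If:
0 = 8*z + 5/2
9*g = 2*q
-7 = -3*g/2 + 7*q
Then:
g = -7/30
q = -21/20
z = -5/16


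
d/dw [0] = 0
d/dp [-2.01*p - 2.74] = -2.01000000000000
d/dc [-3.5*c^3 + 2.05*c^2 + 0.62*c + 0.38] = -10.5*c^2 + 4.1*c + 0.62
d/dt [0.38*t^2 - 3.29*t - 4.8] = 0.76*t - 3.29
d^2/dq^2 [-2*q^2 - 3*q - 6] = -4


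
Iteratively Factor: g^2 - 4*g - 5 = (g + 1)*(g - 5)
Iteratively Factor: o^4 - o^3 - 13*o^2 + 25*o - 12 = (o - 3)*(o^3 + 2*o^2 - 7*o + 4) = (o - 3)*(o - 1)*(o^2 + 3*o - 4) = (o - 3)*(o - 1)*(o + 4)*(o - 1)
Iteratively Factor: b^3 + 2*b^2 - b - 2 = (b + 1)*(b^2 + b - 2) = (b - 1)*(b + 1)*(b + 2)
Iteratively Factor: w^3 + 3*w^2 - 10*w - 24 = (w - 3)*(w^2 + 6*w + 8) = (w - 3)*(w + 4)*(w + 2)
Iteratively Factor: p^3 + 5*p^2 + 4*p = (p)*(p^2 + 5*p + 4) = p*(p + 1)*(p + 4)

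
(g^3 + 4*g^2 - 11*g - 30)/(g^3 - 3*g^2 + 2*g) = (g^3 + 4*g^2 - 11*g - 30)/(g*(g^2 - 3*g + 2))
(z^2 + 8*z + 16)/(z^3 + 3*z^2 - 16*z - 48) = (z + 4)/(z^2 - z - 12)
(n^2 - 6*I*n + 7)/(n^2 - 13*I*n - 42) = (n + I)/(n - 6*I)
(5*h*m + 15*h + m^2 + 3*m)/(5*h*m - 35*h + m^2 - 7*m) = (m + 3)/(m - 7)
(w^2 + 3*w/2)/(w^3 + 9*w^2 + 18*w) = (w + 3/2)/(w^2 + 9*w + 18)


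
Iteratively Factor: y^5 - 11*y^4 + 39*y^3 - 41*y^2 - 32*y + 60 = (y - 5)*(y^4 - 6*y^3 + 9*y^2 + 4*y - 12) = (y - 5)*(y - 2)*(y^3 - 4*y^2 + y + 6) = (y - 5)*(y - 2)^2*(y^2 - 2*y - 3) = (y - 5)*(y - 2)^2*(y + 1)*(y - 3)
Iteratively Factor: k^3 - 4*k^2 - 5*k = (k)*(k^2 - 4*k - 5) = k*(k - 5)*(k + 1)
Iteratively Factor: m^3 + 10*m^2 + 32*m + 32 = (m + 2)*(m^2 + 8*m + 16) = (m + 2)*(m + 4)*(m + 4)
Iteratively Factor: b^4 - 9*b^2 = (b)*(b^3 - 9*b) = b*(b + 3)*(b^2 - 3*b) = b^2*(b + 3)*(b - 3)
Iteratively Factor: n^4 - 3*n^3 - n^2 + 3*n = (n - 3)*(n^3 - n) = n*(n - 3)*(n^2 - 1) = n*(n - 3)*(n - 1)*(n + 1)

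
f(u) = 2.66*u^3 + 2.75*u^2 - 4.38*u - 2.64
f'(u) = 7.98*u^2 + 5.5*u - 4.38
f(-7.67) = -1007.50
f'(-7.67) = 422.89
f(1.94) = 18.63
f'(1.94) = 36.32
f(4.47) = 270.31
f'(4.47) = 179.65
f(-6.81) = -685.36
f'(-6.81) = 328.25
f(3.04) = 84.19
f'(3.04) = 86.09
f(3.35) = 113.55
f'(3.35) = 103.60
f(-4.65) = -190.26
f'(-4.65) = 142.59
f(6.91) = 976.04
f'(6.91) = 414.65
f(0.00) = -2.64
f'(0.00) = -4.38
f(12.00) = 4937.28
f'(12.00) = 1210.74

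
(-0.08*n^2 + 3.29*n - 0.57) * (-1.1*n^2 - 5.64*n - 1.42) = 0.088*n^4 - 3.1678*n^3 - 17.815*n^2 - 1.457*n + 0.8094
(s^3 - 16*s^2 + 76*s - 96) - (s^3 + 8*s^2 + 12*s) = -24*s^2 + 64*s - 96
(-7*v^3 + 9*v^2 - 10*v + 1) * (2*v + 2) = -14*v^4 + 4*v^3 - 2*v^2 - 18*v + 2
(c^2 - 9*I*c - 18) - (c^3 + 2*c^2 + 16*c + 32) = -c^3 - c^2 - 16*c - 9*I*c - 50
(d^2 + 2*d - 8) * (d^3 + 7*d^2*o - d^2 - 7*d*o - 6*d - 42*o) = d^5 + 7*d^4*o + d^4 + 7*d^3*o - 16*d^3 - 112*d^2*o - 4*d^2 - 28*d*o + 48*d + 336*o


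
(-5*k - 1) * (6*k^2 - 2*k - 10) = -30*k^3 + 4*k^2 + 52*k + 10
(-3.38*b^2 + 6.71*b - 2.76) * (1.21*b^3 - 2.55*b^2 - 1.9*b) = -4.0898*b^5 + 16.7381*b^4 - 14.0281*b^3 - 5.711*b^2 + 5.244*b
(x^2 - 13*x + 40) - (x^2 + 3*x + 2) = 38 - 16*x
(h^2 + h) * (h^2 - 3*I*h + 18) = h^4 + h^3 - 3*I*h^3 + 18*h^2 - 3*I*h^2 + 18*h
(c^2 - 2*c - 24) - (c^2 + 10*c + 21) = -12*c - 45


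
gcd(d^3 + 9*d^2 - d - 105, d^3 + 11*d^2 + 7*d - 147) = d^2 + 4*d - 21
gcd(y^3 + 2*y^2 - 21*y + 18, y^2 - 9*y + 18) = y - 3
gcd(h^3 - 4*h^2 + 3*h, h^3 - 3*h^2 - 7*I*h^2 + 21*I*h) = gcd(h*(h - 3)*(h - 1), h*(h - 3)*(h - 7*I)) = h^2 - 3*h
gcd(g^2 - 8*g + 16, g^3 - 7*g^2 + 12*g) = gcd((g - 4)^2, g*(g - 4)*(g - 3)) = g - 4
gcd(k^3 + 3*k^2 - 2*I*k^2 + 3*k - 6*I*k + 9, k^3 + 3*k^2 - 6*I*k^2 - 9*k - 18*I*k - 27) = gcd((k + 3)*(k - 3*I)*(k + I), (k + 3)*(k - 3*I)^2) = k^2 + k*(3 - 3*I) - 9*I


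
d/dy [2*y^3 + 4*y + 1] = 6*y^2 + 4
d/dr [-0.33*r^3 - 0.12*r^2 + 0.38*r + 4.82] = -0.99*r^2 - 0.24*r + 0.38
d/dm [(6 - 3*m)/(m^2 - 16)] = 3*(-m^2 + 2*m*(m - 2) + 16)/(m^2 - 16)^2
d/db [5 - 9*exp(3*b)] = -27*exp(3*b)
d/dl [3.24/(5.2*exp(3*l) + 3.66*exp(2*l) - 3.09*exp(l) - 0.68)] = (-50.544*exp(2*l) - 23.7168*exp(l) + 10.0116)*exp(l)/(5.2*exp(3*l) + 3.66*exp(2*l) - 3.09*exp(l) - 0.68)^2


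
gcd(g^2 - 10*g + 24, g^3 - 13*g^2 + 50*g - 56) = g - 4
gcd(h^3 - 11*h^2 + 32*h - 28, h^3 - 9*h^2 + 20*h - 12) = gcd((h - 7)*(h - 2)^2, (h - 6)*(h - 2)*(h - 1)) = h - 2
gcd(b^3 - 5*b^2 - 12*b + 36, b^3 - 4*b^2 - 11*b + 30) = b^2 + b - 6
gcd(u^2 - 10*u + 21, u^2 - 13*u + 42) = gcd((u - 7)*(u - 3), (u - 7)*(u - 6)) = u - 7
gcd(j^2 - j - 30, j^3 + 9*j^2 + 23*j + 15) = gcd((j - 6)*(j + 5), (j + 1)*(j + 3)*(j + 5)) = j + 5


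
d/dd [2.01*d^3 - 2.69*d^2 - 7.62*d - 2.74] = 6.03*d^2 - 5.38*d - 7.62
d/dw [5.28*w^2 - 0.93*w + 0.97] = 10.56*w - 0.93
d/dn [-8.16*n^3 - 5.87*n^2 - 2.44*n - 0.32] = -24.48*n^2 - 11.74*n - 2.44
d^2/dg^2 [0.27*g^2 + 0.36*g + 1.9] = 0.540000000000000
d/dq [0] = 0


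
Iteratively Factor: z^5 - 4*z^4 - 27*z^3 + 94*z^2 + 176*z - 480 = (z - 2)*(z^4 - 2*z^3 - 31*z^2 + 32*z + 240) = (z - 4)*(z - 2)*(z^3 + 2*z^2 - 23*z - 60) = (z - 5)*(z - 4)*(z - 2)*(z^2 + 7*z + 12) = (z - 5)*(z - 4)*(z - 2)*(z + 3)*(z + 4)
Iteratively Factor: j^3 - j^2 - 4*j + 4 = (j + 2)*(j^2 - 3*j + 2) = (j - 1)*(j + 2)*(j - 2)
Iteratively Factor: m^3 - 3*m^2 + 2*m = (m)*(m^2 - 3*m + 2) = m*(m - 1)*(m - 2)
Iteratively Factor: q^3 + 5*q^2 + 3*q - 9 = (q + 3)*(q^2 + 2*q - 3) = (q - 1)*(q + 3)*(q + 3)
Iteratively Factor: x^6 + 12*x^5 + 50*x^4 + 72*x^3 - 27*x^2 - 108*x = (x + 3)*(x^5 + 9*x^4 + 23*x^3 + 3*x^2 - 36*x) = x*(x + 3)*(x^4 + 9*x^3 + 23*x^2 + 3*x - 36) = x*(x - 1)*(x + 3)*(x^3 + 10*x^2 + 33*x + 36) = x*(x - 1)*(x + 3)^2*(x^2 + 7*x + 12) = x*(x - 1)*(x + 3)^3*(x + 4)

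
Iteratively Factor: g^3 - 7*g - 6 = (g + 2)*(g^2 - 2*g - 3) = (g + 1)*(g + 2)*(g - 3)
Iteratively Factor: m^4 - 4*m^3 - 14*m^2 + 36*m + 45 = (m - 5)*(m^3 + m^2 - 9*m - 9) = (m - 5)*(m + 1)*(m^2 - 9) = (m - 5)*(m - 3)*(m + 1)*(m + 3)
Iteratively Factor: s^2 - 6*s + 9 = (s - 3)*(s - 3)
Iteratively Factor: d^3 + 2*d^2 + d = (d + 1)*(d^2 + d) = (d + 1)^2*(d)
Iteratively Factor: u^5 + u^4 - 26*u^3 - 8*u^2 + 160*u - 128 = (u + 4)*(u^4 - 3*u^3 - 14*u^2 + 48*u - 32) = (u - 1)*(u + 4)*(u^3 - 2*u^2 - 16*u + 32) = (u - 1)*(u + 4)^2*(u^2 - 6*u + 8) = (u - 4)*(u - 1)*(u + 4)^2*(u - 2)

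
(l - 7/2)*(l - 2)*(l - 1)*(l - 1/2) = l^4 - 7*l^3 + 63*l^2/4 - 53*l/4 + 7/2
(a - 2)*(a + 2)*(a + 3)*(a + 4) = a^4 + 7*a^3 + 8*a^2 - 28*a - 48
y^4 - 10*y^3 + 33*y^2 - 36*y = y*(y - 4)*(y - 3)^2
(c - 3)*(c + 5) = c^2 + 2*c - 15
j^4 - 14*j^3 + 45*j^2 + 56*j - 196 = (j - 7)^2*(j - 2)*(j + 2)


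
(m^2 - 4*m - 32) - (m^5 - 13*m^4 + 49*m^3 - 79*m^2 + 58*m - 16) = -m^5 + 13*m^4 - 49*m^3 + 80*m^2 - 62*m - 16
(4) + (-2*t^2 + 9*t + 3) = -2*t^2 + 9*t + 7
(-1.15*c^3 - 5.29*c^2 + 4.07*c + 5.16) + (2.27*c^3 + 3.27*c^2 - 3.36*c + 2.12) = 1.12*c^3 - 2.02*c^2 + 0.71*c + 7.28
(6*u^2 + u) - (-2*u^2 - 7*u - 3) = 8*u^2 + 8*u + 3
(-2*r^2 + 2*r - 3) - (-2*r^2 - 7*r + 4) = 9*r - 7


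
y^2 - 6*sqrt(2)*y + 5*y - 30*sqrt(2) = (y + 5)*(y - 6*sqrt(2))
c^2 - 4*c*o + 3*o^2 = (c - 3*o)*(c - o)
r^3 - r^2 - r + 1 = (r - 1)^2*(r + 1)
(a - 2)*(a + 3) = a^2 + a - 6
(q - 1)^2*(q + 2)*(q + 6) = q^4 + 6*q^3 - 3*q^2 - 16*q + 12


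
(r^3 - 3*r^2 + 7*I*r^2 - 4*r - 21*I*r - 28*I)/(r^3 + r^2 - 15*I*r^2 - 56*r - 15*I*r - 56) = (r^2 + r*(-4 + 7*I) - 28*I)/(r^2 - 15*I*r - 56)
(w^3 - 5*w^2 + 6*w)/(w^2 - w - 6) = w*(w - 2)/(w + 2)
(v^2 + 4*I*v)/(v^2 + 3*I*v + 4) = v/(v - I)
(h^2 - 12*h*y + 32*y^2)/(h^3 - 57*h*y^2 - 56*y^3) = (h - 4*y)/(h^2 + 8*h*y + 7*y^2)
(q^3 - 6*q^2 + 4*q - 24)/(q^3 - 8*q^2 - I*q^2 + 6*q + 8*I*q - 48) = (q^2 - 2*q*(3 + I) + 12*I)/(q^2 - q*(8 + 3*I) + 24*I)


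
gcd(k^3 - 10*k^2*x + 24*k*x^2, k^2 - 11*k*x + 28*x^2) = -k + 4*x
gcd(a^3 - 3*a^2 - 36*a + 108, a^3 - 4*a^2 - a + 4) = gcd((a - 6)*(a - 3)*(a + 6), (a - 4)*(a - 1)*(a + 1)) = 1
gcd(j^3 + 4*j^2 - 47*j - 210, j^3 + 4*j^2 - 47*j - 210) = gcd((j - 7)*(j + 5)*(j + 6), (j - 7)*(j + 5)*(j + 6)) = j^3 + 4*j^2 - 47*j - 210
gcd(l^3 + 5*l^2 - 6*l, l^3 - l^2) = l^2 - l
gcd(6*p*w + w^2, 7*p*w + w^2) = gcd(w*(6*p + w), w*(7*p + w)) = w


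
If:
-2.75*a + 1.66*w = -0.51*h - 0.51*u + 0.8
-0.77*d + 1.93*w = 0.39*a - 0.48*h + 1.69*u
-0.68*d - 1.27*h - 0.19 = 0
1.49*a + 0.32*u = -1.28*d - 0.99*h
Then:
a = 1.9010580775056*w - 0.772947103533057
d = 2.26177151492627 - 5.50470643447765*w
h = 2.94740187042898*w - 1.36063356704713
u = 4.04849952788551*w - 1.23859101082719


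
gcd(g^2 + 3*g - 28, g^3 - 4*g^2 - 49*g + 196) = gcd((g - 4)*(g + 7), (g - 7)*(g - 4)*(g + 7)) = g^2 + 3*g - 28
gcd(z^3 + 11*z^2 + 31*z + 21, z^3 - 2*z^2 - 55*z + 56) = z + 7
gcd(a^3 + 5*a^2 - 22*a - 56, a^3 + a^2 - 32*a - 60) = a + 2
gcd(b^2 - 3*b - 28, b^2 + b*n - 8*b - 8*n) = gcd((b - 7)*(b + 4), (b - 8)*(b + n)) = 1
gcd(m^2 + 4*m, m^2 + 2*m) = m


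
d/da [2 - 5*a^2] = -10*a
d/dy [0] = 0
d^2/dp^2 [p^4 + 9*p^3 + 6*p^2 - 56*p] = 12*p^2 + 54*p + 12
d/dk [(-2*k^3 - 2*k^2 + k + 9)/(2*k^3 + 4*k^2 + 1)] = (-4*k^4 - 4*k^3 - 64*k^2 - 76*k + 1)/(4*k^6 + 16*k^5 + 16*k^4 + 4*k^3 + 8*k^2 + 1)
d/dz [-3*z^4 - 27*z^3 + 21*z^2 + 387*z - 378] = -12*z^3 - 81*z^2 + 42*z + 387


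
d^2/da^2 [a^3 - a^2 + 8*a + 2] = 6*a - 2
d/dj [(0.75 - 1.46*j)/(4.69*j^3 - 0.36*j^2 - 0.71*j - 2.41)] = (13.6948*j^3 - 11.0781*j^2 + 0.54*j + 4.0511)/(21.9961*j^6 - 3.3768*j^5 - 6.5302*j^4 - 22.0946*j^3 + 2.2393*j^2 + 3.4222*j + 5.8081)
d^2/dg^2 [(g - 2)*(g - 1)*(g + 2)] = 6*g - 2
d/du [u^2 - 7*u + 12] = 2*u - 7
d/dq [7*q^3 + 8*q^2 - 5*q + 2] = 21*q^2 + 16*q - 5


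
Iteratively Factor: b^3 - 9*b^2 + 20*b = (b - 4)*(b^2 - 5*b) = (b - 5)*(b - 4)*(b)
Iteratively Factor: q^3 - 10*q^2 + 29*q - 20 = (q - 4)*(q^2 - 6*q + 5) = (q - 4)*(q - 1)*(q - 5)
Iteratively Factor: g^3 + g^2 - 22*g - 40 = (g + 2)*(g^2 - g - 20) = (g + 2)*(g + 4)*(g - 5)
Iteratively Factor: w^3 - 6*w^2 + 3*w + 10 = (w - 5)*(w^2 - w - 2) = (w - 5)*(w - 2)*(w + 1)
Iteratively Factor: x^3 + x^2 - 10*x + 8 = (x - 2)*(x^2 + 3*x - 4) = (x - 2)*(x - 1)*(x + 4)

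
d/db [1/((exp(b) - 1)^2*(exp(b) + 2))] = 3*(exp(b) + 1)*exp(b)/((1 - exp(b))^3*(exp(b) + 2)^2)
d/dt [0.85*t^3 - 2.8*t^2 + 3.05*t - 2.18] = 2.55*t^2 - 5.6*t + 3.05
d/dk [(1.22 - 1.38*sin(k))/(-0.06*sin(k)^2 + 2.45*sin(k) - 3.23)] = (-0.0828*sin(k)^2 + 0.1464*sin(k) + 1.4684)*cos(k)/(0.0036*sin(k)^4 - 0.294*sin(k)^3 + 6.3901*sin(k)^2 - 15.827*sin(k) + 10.4329)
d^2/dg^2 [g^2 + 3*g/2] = 2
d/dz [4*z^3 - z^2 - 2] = 2*z*(6*z - 1)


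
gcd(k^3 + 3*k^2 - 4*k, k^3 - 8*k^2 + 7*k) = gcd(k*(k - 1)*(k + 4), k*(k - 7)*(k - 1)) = k^2 - k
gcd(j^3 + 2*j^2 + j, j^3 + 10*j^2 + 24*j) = j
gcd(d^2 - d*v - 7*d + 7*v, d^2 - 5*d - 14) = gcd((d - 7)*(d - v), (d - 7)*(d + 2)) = d - 7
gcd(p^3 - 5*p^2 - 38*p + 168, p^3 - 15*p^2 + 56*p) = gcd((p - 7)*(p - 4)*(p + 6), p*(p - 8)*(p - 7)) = p - 7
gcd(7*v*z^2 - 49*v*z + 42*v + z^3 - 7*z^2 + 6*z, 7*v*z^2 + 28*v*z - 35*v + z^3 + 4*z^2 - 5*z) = 7*v*z - 7*v + z^2 - z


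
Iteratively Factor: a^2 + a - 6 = (a + 3)*(a - 2)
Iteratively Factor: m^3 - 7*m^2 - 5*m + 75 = (m - 5)*(m^2 - 2*m - 15) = (m - 5)^2*(m + 3)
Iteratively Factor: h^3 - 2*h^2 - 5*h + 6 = (h + 2)*(h^2 - 4*h + 3) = (h - 3)*(h + 2)*(h - 1)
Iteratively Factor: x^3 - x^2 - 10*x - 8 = (x + 2)*(x^2 - 3*x - 4) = (x + 1)*(x + 2)*(x - 4)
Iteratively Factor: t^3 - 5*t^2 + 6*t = (t - 2)*(t^2 - 3*t) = t*(t - 2)*(t - 3)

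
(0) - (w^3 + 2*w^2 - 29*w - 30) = -w^3 - 2*w^2 + 29*w + 30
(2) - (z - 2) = 4 - z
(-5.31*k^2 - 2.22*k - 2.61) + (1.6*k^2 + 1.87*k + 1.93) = -3.71*k^2 - 0.35*k - 0.68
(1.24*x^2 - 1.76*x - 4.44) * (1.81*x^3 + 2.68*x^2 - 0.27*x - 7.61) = 2.2444*x^5 + 0.1376*x^4 - 13.088*x^3 - 20.8604*x^2 + 14.5924*x + 33.7884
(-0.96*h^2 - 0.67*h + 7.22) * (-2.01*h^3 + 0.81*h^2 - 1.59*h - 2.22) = 1.9296*h^5 + 0.5691*h^4 - 13.5285*h^3 + 9.0447*h^2 - 9.9924*h - 16.0284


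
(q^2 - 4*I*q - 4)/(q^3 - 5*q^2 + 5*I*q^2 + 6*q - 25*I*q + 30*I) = (q^2 - 4*I*q - 4)/(q^3 + 5*q^2*(-1 + I) + q*(6 - 25*I) + 30*I)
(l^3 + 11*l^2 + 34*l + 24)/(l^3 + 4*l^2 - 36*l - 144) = (l + 1)/(l - 6)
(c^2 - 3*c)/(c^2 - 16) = c*(c - 3)/(c^2 - 16)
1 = 1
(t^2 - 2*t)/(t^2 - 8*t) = (t - 2)/(t - 8)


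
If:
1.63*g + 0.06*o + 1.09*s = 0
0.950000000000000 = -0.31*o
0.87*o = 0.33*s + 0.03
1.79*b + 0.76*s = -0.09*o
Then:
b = 3.62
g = 5.58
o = -3.06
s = -8.17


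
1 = 1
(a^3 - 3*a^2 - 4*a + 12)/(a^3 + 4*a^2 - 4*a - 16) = (a - 3)/(a + 4)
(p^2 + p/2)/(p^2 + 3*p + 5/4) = 2*p/(2*p + 5)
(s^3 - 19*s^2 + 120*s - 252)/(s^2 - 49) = (s^2 - 12*s + 36)/(s + 7)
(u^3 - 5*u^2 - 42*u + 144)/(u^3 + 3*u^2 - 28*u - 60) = (u^2 - 11*u + 24)/(u^2 - 3*u - 10)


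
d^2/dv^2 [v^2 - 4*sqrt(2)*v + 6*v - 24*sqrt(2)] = 2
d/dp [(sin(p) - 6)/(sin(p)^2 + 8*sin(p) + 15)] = (12*sin(p) + cos(p)^2 + 62)*cos(p)/(sin(p)^2 + 8*sin(p) + 15)^2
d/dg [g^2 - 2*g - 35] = 2*g - 2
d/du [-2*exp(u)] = -2*exp(u)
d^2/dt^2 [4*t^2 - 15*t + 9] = 8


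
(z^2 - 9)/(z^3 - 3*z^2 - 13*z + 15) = (z - 3)/(z^2 - 6*z + 5)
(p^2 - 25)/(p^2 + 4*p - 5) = (p - 5)/(p - 1)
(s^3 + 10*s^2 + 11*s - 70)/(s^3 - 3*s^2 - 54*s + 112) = (s + 5)/(s - 8)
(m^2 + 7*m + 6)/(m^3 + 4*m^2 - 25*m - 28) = (m + 6)/(m^2 + 3*m - 28)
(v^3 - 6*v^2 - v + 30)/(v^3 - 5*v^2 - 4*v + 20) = (v - 3)/(v - 2)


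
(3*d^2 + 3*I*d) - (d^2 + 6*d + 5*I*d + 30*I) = 2*d^2 - 6*d - 2*I*d - 30*I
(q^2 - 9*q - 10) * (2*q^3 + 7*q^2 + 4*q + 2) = 2*q^5 - 11*q^4 - 79*q^3 - 104*q^2 - 58*q - 20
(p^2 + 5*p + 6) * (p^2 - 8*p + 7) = p^4 - 3*p^3 - 27*p^2 - 13*p + 42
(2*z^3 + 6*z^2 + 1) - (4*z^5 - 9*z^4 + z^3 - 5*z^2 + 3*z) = -4*z^5 + 9*z^4 + z^3 + 11*z^2 - 3*z + 1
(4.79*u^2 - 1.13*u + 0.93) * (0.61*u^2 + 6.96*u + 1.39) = 2.9219*u^4 + 32.6491*u^3 - 0.639399999999999*u^2 + 4.9021*u + 1.2927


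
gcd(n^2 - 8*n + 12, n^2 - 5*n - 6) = n - 6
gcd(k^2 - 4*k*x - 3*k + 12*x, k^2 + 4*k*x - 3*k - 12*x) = k - 3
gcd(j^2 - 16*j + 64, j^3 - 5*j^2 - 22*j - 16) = j - 8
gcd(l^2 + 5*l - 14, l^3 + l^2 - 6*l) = l - 2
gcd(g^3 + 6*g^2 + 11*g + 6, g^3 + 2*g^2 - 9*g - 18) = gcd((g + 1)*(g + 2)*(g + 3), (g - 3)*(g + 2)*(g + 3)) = g^2 + 5*g + 6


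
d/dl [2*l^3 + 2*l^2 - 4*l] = 6*l^2 + 4*l - 4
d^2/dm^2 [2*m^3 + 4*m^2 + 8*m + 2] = 12*m + 8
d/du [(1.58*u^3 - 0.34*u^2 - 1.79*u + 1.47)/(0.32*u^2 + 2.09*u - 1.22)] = (0.5056*u^4 + 6.6044*u^3 - 5.9206*u^2 - 0.1112*u - 0.8885)/(0.1024*u^4 + 1.3376*u^3 + 3.5873*u^2 - 5.0996*u + 1.4884)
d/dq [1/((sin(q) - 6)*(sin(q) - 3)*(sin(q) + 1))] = (-3*sin(q)^2 + 16*sin(q) - 9)*cos(q)/((sin(q) - 6)^2*(sin(q) - 3)^2*(sin(q) + 1)^2)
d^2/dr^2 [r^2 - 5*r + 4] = 2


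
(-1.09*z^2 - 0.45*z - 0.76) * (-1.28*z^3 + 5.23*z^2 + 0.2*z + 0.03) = 1.3952*z^5 - 5.1247*z^4 - 1.5987*z^3 - 4.0975*z^2 - 0.1655*z - 0.0228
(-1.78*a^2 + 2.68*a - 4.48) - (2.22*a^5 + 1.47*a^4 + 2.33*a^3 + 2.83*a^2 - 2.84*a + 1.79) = -2.22*a^5 - 1.47*a^4 - 2.33*a^3 - 4.61*a^2 + 5.52*a - 6.27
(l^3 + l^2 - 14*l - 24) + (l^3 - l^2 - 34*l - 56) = 2*l^3 - 48*l - 80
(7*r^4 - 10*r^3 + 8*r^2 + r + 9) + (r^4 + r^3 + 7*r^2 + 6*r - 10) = 8*r^4 - 9*r^3 + 15*r^2 + 7*r - 1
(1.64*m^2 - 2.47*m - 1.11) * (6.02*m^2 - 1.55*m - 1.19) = 9.8728*m^4 - 17.4114*m^3 - 4.8053*m^2 + 4.6598*m + 1.3209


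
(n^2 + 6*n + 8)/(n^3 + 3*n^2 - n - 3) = (n^2 + 6*n + 8)/(n^3 + 3*n^2 - n - 3)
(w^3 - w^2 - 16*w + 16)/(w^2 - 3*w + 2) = (w^2 - 16)/(w - 2)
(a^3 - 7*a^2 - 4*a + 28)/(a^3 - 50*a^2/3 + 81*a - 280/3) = 3*(a^2 - 4)/(3*a^2 - 29*a + 40)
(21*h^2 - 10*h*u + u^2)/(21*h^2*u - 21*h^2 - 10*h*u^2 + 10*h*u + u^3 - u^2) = 1/(u - 1)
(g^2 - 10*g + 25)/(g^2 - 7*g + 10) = (g - 5)/(g - 2)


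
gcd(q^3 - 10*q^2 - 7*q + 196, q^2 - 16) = q + 4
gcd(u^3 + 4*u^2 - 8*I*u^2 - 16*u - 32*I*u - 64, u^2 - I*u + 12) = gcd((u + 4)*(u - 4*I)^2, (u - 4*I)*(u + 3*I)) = u - 4*I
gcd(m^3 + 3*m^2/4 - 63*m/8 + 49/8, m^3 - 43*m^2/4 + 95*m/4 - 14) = m^2 - 11*m/4 + 7/4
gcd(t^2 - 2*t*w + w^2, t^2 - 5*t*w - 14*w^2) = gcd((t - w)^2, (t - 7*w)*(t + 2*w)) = 1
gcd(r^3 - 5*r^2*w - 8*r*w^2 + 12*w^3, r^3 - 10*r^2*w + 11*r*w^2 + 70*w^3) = r + 2*w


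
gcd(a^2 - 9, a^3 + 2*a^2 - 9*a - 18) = a^2 - 9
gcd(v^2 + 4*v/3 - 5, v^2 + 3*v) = v + 3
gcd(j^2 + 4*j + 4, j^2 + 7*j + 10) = j + 2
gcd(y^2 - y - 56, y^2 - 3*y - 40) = y - 8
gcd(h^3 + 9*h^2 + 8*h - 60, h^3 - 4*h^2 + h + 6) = h - 2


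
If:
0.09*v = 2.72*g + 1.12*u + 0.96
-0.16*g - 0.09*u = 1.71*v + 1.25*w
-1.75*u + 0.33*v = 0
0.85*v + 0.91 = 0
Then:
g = -0.31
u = -0.20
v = -1.07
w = 1.52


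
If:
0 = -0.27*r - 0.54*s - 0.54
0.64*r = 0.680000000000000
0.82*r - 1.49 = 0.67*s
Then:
No Solution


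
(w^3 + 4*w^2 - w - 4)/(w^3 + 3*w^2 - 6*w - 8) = (w - 1)/(w - 2)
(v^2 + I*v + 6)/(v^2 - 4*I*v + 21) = (v - 2*I)/(v - 7*I)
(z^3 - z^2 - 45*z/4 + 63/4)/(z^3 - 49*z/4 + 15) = (2*z^2 + z - 21)/(2*z^2 + 3*z - 20)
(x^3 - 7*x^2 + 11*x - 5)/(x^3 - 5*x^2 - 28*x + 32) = (x^2 - 6*x + 5)/(x^2 - 4*x - 32)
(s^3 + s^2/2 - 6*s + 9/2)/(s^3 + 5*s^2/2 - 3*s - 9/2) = (s - 1)/(s + 1)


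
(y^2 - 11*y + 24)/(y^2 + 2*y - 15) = (y - 8)/(y + 5)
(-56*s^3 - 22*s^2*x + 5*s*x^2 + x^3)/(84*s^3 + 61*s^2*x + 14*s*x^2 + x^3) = (-8*s^2 - 2*s*x + x^2)/(12*s^2 + 7*s*x + x^2)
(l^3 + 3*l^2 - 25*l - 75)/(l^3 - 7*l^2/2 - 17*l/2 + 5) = 2*(l^2 + 8*l + 15)/(2*l^2 + 3*l - 2)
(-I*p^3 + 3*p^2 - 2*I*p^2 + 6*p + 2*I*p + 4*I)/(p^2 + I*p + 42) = (-I*p^3 + p^2*(3 - 2*I) + 2*p*(3 + I) + 4*I)/(p^2 + I*p + 42)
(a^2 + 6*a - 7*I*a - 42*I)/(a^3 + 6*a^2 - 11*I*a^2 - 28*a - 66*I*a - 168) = 1/(a - 4*I)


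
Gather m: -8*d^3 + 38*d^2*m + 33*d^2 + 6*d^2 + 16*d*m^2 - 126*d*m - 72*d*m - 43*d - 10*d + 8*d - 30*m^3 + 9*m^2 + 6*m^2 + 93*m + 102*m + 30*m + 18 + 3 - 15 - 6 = -8*d^3 + 39*d^2 - 45*d - 30*m^3 + m^2*(16*d + 15) + m*(38*d^2 - 198*d + 225)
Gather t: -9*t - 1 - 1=-9*t - 2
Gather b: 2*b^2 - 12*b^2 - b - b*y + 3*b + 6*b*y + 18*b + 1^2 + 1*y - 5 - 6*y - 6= -10*b^2 + b*(5*y + 20) - 5*y - 10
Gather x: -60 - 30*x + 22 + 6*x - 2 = -24*x - 40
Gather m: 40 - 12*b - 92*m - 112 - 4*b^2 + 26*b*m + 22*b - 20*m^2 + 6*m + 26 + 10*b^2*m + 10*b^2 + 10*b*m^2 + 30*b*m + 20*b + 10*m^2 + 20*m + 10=6*b^2 + 30*b + m^2*(10*b - 10) + m*(10*b^2 + 56*b - 66) - 36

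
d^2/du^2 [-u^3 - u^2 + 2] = -6*u - 2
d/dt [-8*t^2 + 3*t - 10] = 3 - 16*t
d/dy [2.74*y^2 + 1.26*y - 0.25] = 5.48*y + 1.26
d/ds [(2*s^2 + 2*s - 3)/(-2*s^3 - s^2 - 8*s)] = 2*(2*s^4 + 4*s^3 - 16*s^2 - 3*s - 12)/(s^2*(4*s^4 + 4*s^3 + 33*s^2 + 16*s + 64))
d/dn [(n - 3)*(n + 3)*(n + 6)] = 3*n^2 + 12*n - 9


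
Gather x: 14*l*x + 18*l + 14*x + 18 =18*l + x*(14*l + 14) + 18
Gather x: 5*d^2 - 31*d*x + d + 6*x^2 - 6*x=5*d^2 + d + 6*x^2 + x*(-31*d - 6)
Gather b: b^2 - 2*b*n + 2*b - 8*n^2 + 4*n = b^2 + b*(2 - 2*n) - 8*n^2 + 4*n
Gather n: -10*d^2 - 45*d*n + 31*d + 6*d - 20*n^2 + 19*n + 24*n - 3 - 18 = -10*d^2 + 37*d - 20*n^2 + n*(43 - 45*d) - 21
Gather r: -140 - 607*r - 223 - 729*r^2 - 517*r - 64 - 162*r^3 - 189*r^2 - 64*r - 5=-162*r^3 - 918*r^2 - 1188*r - 432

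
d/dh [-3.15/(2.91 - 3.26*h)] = -10.269/(3.26*h - 2.91)^2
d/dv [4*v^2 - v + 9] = 8*v - 1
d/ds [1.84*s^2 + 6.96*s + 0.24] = 3.68*s + 6.96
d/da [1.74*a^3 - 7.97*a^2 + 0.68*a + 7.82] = 5.22*a^2 - 15.94*a + 0.68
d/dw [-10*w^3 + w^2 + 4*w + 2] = -30*w^2 + 2*w + 4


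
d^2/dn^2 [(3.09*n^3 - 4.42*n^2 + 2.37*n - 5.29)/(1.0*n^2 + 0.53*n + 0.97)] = (5.166562*n^3 + 3.51581400000001*n^2 - 13.171314*n - 3.463712)/(1.0*n^6 + 1.59*n^5 + 3.7527*n^4 + 3.233477*n^3 + 3.640119*n^2 + 1.496031*n + 0.912673)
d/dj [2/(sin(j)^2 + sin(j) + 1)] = -2*(2*sin(j) + 1)*cos(j)/(sin(j)^2 + sin(j) + 1)^2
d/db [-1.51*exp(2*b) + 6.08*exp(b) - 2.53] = (6.08 - 3.02*exp(b))*exp(b)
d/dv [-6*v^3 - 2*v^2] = 2*v*(-9*v - 2)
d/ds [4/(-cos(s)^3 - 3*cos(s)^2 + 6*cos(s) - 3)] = 12*(sin(s)^2 - 2*cos(s) + 1)*sin(s)/(cos(s)^3 + 3*cos(s)^2 - 6*cos(s) + 3)^2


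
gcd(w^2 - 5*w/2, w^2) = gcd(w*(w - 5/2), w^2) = w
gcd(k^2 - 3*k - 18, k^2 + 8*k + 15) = k + 3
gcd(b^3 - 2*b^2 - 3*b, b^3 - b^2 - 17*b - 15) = b + 1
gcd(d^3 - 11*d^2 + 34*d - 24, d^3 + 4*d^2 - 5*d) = d - 1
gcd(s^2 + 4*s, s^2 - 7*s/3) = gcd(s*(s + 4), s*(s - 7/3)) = s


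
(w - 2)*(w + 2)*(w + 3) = w^3 + 3*w^2 - 4*w - 12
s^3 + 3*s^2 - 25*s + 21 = (s - 3)*(s - 1)*(s + 7)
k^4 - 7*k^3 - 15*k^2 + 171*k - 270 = (k - 6)*(k - 3)^2*(k + 5)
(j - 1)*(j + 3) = j^2 + 2*j - 3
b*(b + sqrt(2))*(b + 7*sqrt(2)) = b^3 + 8*sqrt(2)*b^2 + 14*b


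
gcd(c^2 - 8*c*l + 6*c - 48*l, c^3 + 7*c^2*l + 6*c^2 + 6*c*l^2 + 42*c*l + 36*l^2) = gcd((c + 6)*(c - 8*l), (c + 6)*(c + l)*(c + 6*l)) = c + 6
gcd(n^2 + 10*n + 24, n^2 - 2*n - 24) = n + 4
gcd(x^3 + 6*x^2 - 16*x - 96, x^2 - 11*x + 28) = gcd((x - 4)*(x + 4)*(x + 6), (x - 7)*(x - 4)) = x - 4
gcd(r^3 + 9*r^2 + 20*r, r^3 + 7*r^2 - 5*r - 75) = r + 5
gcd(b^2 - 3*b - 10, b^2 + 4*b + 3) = 1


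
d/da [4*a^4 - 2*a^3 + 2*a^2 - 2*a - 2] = 16*a^3 - 6*a^2 + 4*a - 2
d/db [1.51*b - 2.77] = 1.51000000000000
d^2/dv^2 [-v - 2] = 0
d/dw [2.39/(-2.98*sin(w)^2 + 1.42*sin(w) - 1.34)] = (14.2444*sin(w) - 3.3938)*cos(w)/(2.98*sin(w)^2 - 1.42*sin(w) + 1.34)^2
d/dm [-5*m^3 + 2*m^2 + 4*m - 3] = -15*m^2 + 4*m + 4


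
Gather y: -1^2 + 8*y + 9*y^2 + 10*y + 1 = 9*y^2 + 18*y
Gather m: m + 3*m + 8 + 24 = 4*m + 32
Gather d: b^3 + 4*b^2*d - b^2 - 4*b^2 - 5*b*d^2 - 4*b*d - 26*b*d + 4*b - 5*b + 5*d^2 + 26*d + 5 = b^3 - 5*b^2 - b + d^2*(5 - 5*b) + d*(4*b^2 - 30*b + 26) + 5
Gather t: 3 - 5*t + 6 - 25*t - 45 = -30*t - 36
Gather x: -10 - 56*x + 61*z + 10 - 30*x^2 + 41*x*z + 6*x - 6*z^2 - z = -30*x^2 + x*(41*z - 50) - 6*z^2 + 60*z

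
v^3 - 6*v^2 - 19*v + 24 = (v - 8)*(v - 1)*(v + 3)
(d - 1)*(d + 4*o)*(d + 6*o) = d^3 + 10*d^2*o - d^2 + 24*d*o^2 - 10*d*o - 24*o^2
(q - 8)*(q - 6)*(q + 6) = q^3 - 8*q^2 - 36*q + 288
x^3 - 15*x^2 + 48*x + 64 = (x - 8)^2*(x + 1)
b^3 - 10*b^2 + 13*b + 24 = (b - 8)*(b - 3)*(b + 1)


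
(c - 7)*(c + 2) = c^2 - 5*c - 14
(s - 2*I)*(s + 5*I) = s^2 + 3*I*s + 10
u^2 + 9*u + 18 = (u + 3)*(u + 6)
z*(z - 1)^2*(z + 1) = z^4 - z^3 - z^2 + z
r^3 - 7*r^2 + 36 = (r - 6)*(r - 3)*(r + 2)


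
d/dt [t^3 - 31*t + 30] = 3*t^2 - 31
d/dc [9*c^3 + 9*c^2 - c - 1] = 27*c^2 + 18*c - 1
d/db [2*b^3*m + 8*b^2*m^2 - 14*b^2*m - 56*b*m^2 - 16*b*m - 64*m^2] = 2*m*(3*b^2 + 8*b*m - 14*b - 28*m - 8)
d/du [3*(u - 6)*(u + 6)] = 6*u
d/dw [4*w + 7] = 4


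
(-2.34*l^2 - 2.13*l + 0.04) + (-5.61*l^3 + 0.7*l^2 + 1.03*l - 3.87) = -5.61*l^3 - 1.64*l^2 - 1.1*l - 3.83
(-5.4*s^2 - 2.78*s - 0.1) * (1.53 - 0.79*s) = 4.266*s^3 - 6.0658*s^2 - 4.1744*s - 0.153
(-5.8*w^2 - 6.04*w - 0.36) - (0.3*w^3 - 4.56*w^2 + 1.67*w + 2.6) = -0.3*w^3 - 1.24*w^2 - 7.71*w - 2.96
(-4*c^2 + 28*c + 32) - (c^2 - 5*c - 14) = -5*c^2 + 33*c + 46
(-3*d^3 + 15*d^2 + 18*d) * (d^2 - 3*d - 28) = -3*d^5 + 24*d^4 + 57*d^3 - 474*d^2 - 504*d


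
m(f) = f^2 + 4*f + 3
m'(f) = 2*f + 4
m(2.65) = 20.62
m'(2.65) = 9.30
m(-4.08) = 3.33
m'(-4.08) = -4.16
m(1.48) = 11.11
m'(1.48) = 6.96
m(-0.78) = 0.49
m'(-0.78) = 2.44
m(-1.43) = -0.68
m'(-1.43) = 1.14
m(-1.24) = -0.42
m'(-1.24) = 1.52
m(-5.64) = 12.25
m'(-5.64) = -7.28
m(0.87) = 7.24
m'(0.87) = 5.74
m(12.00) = 195.00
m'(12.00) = 28.00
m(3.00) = 24.00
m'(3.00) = 10.00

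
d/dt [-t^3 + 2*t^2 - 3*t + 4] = -3*t^2 + 4*t - 3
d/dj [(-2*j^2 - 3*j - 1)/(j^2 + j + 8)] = (j^2 - 30*j - 23)/(j^4 + 2*j^3 + 17*j^2 + 16*j + 64)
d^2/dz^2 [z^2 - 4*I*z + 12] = 2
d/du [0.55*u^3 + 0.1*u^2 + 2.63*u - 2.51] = 1.65*u^2 + 0.2*u + 2.63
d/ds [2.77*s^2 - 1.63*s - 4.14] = 5.54*s - 1.63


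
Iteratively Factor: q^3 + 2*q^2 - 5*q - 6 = (q + 3)*(q^2 - q - 2) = (q + 1)*(q + 3)*(q - 2)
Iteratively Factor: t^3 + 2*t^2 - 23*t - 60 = (t + 3)*(t^2 - t - 20) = (t - 5)*(t + 3)*(t + 4)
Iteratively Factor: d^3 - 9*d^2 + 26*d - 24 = (d - 2)*(d^2 - 7*d + 12) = (d - 3)*(d - 2)*(d - 4)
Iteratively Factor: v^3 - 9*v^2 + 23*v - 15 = (v - 1)*(v^2 - 8*v + 15) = (v - 5)*(v - 1)*(v - 3)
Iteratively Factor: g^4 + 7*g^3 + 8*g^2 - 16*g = (g)*(g^3 + 7*g^2 + 8*g - 16) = g*(g - 1)*(g^2 + 8*g + 16) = g*(g - 1)*(g + 4)*(g + 4)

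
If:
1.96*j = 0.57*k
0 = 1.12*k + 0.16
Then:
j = -0.04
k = -0.14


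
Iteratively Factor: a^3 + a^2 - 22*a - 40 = (a + 4)*(a^2 - 3*a - 10) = (a + 2)*(a + 4)*(a - 5)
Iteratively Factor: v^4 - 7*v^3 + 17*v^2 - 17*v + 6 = (v - 1)*(v^3 - 6*v^2 + 11*v - 6) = (v - 1)^2*(v^2 - 5*v + 6) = (v - 2)*(v - 1)^2*(v - 3)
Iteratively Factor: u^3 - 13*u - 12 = (u - 4)*(u^2 + 4*u + 3) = (u - 4)*(u + 1)*(u + 3)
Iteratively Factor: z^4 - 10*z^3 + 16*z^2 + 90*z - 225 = (z + 3)*(z^3 - 13*z^2 + 55*z - 75) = (z - 5)*(z + 3)*(z^2 - 8*z + 15) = (z - 5)*(z - 3)*(z + 3)*(z - 5)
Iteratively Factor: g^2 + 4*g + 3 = (g + 3)*(g + 1)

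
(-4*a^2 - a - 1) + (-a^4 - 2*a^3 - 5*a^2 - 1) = -a^4 - 2*a^3 - 9*a^2 - a - 2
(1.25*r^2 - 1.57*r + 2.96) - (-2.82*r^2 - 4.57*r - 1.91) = 4.07*r^2 + 3.0*r + 4.87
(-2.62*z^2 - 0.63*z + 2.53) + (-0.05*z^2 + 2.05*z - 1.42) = -2.67*z^2 + 1.42*z + 1.11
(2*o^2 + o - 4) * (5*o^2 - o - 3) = 10*o^4 + 3*o^3 - 27*o^2 + o + 12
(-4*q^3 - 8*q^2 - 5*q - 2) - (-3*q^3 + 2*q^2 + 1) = -q^3 - 10*q^2 - 5*q - 3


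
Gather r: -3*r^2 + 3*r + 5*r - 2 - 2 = -3*r^2 + 8*r - 4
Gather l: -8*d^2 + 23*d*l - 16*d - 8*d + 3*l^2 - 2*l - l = -8*d^2 - 24*d + 3*l^2 + l*(23*d - 3)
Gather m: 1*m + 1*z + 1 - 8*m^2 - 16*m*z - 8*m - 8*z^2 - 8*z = -8*m^2 + m*(-16*z - 7) - 8*z^2 - 7*z + 1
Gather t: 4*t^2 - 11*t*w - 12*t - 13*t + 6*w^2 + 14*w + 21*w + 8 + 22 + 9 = 4*t^2 + t*(-11*w - 25) + 6*w^2 + 35*w + 39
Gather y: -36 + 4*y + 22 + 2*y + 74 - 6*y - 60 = 0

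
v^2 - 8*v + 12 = (v - 6)*(v - 2)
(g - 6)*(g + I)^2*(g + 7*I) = g^4 - 6*g^3 + 9*I*g^3 - 15*g^2 - 54*I*g^2 + 90*g - 7*I*g + 42*I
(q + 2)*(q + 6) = q^2 + 8*q + 12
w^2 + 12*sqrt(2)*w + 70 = (w + 5*sqrt(2))*(w + 7*sqrt(2))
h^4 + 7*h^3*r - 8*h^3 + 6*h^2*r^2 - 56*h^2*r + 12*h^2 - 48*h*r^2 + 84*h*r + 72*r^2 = (h - 6)*(h - 2)*(h + r)*(h + 6*r)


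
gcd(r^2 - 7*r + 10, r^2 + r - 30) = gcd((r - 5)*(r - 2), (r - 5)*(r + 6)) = r - 5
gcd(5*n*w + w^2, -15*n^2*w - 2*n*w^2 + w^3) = w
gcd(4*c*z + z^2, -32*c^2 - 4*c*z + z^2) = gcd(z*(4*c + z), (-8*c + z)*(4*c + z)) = 4*c + z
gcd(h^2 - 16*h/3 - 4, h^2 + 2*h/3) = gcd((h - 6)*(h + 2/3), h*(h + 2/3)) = h + 2/3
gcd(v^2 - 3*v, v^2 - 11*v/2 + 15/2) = v - 3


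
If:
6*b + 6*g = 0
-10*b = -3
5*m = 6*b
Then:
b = 3/10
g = -3/10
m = 9/25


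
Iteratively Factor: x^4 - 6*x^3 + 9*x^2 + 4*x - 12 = (x - 2)*(x^3 - 4*x^2 + x + 6) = (x - 2)^2*(x^2 - 2*x - 3) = (x - 3)*(x - 2)^2*(x + 1)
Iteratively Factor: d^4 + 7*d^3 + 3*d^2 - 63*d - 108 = (d + 4)*(d^3 + 3*d^2 - 9*d - 27) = (d + 3)*(d + 4)*(d^2 - 9) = (d - 3)*(d + 3)*(d + 4)*(d + 3)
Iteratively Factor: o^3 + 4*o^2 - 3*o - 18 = (o + 3)*(o^2 + o - 6) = (o + 3)^2*(o - 2)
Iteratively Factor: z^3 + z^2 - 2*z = (z - 1)*(z^2 + 2*z) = (z - 1)*(z + 2)*(z)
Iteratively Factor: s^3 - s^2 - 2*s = (s - 2)*(s^2 + s) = s*(s - 2)*(s + 1)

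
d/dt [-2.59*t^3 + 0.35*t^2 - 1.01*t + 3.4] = -7.77*t^2 + 0.7*t - 1.01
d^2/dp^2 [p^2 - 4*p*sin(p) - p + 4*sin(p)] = 4*p*sin(p) - 4*sin(p) - 8*cos(p) + 2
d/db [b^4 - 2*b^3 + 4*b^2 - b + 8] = 4*b^3 - 6*b^2 + 8*b - 1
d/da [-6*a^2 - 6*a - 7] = -12*a - 6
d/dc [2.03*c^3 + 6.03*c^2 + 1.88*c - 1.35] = 6.09*c^2 + 12.06*c + 1.88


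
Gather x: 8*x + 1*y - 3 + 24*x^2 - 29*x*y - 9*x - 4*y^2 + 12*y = 24*x^2 + x*(-29*y - 1) - 4*y^2 + 13*y - 3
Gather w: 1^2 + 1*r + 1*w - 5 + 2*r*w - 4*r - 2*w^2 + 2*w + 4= -3*r - 2*w^2 + w*(2*r + 3)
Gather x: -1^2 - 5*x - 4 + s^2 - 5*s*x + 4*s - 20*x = s^2 + 4*s + x*(-5*s - 25) - 5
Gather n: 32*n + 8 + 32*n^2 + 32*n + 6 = 32*n^2 + 64*n + 14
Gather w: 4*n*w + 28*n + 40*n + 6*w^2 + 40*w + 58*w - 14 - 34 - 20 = 68*n + 6*w^2 + w*(4*n + 98) - 68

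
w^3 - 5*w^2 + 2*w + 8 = (w - 4)*(w - 2)*(w + 1)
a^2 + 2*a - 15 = (a - 3)*(a + 5)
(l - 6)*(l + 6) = l^2 - 36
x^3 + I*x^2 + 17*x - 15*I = (x - 3*I)*(x - I)*(x + 5*I)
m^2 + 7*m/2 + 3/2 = (m + 1/2)*(m + 3)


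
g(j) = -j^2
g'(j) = -2*j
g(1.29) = -1.66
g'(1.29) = -2.58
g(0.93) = -0.86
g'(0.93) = -1.86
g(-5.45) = -29.70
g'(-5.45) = 10.90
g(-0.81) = -0.66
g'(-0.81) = 1.62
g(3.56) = -12.67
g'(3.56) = -7.12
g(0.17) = -0.03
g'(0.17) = -0.34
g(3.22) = -10.37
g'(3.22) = -6.44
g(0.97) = -0.94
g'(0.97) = -1.94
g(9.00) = -81.00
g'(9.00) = -18.00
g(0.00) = 0.00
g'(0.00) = 0.00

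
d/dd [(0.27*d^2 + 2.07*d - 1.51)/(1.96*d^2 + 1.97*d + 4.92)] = (-3.5253*d^2 + 8.576*d + 13.1591)/(3.8416*d^4 + 7.7224*d^3 + 23.1673*d^2 + 19.3848*d + 24.2064)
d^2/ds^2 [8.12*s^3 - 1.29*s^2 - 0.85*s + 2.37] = 48.72*s - 2.58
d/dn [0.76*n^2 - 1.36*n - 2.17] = 1.52*n - 1.36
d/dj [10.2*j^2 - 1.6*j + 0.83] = 20.4*j - 1.6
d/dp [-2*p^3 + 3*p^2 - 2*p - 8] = -6*p^2 + 6*p - 2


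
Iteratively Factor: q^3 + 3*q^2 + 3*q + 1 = (q + 1)*(q^2 + 2*q + 1) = (q + 1)^2*(q + 1)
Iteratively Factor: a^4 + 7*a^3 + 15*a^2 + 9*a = (a + 3)*(a^3 + 4*a^2 + 3*a) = (a + 3)^2*(a^2 + a) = a*(a + 3)^2*(a + 1)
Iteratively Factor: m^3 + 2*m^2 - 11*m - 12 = (m + 1)*(m^2 + m - 12) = (m - 3)*(m + 1)*(m + 4)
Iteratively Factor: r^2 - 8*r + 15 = (r - 3)*(r - 5)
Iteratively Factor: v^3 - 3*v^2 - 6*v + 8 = (v + 2)*(v^2 - 5*v + 4) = (v - 1)*(v + 2)*(v - 4)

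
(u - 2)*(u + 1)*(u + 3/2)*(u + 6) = u^4 + 13*u^3/2 - u^2/2 - 24*u - 18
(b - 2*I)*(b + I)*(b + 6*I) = b^3 + 5*I*b^2 + 8*b + 12*I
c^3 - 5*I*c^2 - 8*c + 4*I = (c - 2*I)^2*(c - I)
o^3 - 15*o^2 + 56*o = o*(o - 8)*(o - 7)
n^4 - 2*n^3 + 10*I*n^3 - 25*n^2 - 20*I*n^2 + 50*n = n*(n - 2)*(n + 5*I)^2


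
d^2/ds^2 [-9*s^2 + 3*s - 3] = -18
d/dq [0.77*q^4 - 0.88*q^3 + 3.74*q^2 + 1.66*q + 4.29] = 3.08*q^3 - 2.64*q^2 + 7.48*q + 1.66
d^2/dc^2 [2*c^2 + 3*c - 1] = 4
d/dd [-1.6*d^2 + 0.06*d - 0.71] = 0.06 - 3.2*d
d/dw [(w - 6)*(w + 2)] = 2*w - 4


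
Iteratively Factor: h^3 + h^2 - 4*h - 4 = (h - 2)*(h^2 + 3*h + 2) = (h - 2)*(h + 2)*(h + 1)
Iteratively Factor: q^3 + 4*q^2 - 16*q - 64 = (q + 4)*(q^2 - 16) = (q + 4)^2*(q - 4)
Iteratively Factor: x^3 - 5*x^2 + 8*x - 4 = (x - 2)*(x^2 - 3*x + 2) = (x - 2)*(x - 1)*(x - 2)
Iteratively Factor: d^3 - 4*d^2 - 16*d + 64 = (d - 4)*(d^2 - 16) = (d - 4)*(d + 4)*(d - 4)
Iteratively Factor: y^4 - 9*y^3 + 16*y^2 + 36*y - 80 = (y + 2)*(y^3 - 11*y^2 + 38*y - 40) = (y - 5)*(y + 2)*(y^2 - 6*y + 8) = (y - 5)*(y - 2)*(y + 2)*(y - 4)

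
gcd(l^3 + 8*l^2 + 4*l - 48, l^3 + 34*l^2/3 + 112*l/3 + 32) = l^2 + 10*l + 24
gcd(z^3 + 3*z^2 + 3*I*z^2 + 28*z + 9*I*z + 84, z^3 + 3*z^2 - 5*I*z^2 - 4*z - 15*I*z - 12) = z^2 + z*(3 - 4*I) - 12*I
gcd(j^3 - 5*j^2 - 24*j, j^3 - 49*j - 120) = j^2 - 5*j - 24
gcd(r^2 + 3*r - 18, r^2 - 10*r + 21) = r - 3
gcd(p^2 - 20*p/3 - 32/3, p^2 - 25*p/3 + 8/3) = p - 8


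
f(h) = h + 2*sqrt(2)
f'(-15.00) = 1.00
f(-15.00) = -12.17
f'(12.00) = 1.00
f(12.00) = 14.83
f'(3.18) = 1.00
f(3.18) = 6.01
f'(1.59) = 1.00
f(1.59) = 4.42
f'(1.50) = 1.00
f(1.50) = 4.33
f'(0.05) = 1.00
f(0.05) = 2.88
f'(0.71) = 1.00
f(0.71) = 3.54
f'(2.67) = 1.00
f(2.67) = 5.50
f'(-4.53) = 1.00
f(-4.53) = -1.70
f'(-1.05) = 1.00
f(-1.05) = 1.78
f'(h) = 1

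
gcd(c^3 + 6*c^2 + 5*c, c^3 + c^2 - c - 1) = c + 1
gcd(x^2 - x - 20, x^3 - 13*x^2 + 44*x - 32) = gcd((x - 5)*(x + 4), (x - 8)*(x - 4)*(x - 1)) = 1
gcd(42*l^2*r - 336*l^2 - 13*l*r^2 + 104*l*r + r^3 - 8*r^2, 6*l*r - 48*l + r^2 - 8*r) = r - 8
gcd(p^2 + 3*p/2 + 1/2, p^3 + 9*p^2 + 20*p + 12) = p + 1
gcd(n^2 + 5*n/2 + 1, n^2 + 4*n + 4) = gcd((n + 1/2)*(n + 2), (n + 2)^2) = n + 2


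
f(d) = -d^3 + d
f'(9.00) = -242.00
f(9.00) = -720.00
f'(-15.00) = -674.00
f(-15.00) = 3360.00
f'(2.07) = -11.85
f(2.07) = -6.80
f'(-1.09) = -2.56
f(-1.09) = 0.21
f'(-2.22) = -13.79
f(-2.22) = 8.72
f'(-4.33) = -55.25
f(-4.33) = 76.85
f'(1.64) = -7.07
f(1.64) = -2.77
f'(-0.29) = 0.75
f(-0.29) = -0.27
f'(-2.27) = -14.46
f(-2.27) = 9.43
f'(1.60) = -6.68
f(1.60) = -2.50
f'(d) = 1 - 3*d^2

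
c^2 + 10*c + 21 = (c + 3)*(c + 7)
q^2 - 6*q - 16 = (q - 8)*(q + 2)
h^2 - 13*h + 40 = (h - 8)*(h - 5)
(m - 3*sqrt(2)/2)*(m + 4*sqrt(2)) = m^2 + 5*sqrt(2)*m/2 - 12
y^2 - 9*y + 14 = (y - 7)*(y - 2)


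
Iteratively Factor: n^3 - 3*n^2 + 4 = (n - 2)*(n^2 - n - 2) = (n - 2)*(n + 1)*(n - 2)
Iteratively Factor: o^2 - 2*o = (o - 2)*(o)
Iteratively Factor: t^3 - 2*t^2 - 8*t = (t - 4)*(t^2 + 2*t) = t*(t - 4)*(t + 2)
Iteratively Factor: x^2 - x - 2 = (x + 1)*(x - 2)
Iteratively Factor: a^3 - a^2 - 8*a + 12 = (a - 2)*(a^2 + a - 6) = (a - 2)^2*(a + 3)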